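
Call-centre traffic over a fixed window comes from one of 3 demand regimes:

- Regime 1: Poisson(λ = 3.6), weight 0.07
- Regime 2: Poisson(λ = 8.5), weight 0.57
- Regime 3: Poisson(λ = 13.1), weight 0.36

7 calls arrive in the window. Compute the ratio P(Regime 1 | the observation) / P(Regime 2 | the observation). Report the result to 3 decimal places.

0.040

The posterior odds equal the prior odds times the likelihood ratio: (π_i/π_j)·(f_i(x)/f_j(x)).
Evaluate each component's likelihood at the observed value:
  L_1 = e^(−3.6)·3.6^7/7! = 0.0424841
  L_2 = e^(−8.5)·8.5^7/7! = 0.129419
  L_3 = e^(−13.1)·13.1^7/7! = 0.0268665
Odds = (0.07/0.57) × (0.0424841/0.129419) = 0.122807 × 0.328268 ≈ 0.040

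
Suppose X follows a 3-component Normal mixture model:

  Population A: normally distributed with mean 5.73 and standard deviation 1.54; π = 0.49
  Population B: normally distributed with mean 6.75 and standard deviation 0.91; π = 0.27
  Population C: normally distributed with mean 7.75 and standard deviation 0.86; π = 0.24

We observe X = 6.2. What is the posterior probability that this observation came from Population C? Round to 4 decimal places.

0.0908

Posterior ∝ prior × likelihood, so P(k | x) ∝ π_k f_k(x); normalise over all components.
Normal densities:
  p_A = 0.247265
  p_B = 0.365213
  p_C = 0.0914188
Unnormalised posteriors:
  π_A·p_A = 0.49 × 0.247265 = 0.12116
  π_B·p_B = 0.27 × 0.365213 = 0.0986075
  π_C·p_C = 0.24 × 0.0914188 = 0.0219405
Marginal: 0.12116 + 0.0986075 + 0.0219405 = 0.241708
Responsibility of Population C: 0.0219405 / 0.241708 ≈ 0.0908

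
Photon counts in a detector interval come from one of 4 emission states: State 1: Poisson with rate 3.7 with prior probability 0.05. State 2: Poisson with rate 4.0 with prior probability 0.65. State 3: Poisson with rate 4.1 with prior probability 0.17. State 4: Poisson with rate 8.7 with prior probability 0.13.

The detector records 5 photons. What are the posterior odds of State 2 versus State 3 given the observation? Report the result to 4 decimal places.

Posterior odds = (π_i f_i(x)) / (π_j f_j(x)); the normalising sum cancels.
Poisson probabilities:
  L_1 = 0.142869
  L_2 = 0.156293
  L_3 = 0.160004
  L_4 = 0.0691915
Odds = (0.65/0.17) × (0.156293/0.160004) = 3.82353 × 0.97681 ≈ 3.7349

3.7349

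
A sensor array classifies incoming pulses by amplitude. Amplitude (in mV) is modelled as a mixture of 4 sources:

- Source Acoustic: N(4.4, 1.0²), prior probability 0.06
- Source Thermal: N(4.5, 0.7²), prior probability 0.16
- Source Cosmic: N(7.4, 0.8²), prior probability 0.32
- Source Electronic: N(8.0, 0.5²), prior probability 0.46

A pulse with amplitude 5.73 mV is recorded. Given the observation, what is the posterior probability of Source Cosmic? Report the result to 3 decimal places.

0.381

Apply Bayes' rule: the posterior for each component is proportional to its prior times its likelihood at x.
Evaluate each component's likelihood at the observed value:
  p_Acoustic = 0.16474
  p_Thermal = 0.121719
  p_Cosmic = 0.0564374
  p_Electronic = 2.66801e-05
Unnormalised posteriors:
  P(Z=Acoustic)·p_Acoustic = 0.06 × 0.16474 = 0.00988438
  P(Z=Thermal)·p_Thermal = 0.16 × 0.121719 = 0.0194751
  P(Z=Cosmic)·p_Cosmic = 0.32 × 0.0564374 = 0.01806
  P(Z=Electronic)·p_Electronic = 0.46 × 2.66801e-05 = 1.22729e-05
Sum: 0.00988438 + 0.0194751 + 0.01806 + 1.22729e-05 = 0.0474317
Responsibility of Source Cosmic: 0.01806 / 0.0474317 ≈ 0.381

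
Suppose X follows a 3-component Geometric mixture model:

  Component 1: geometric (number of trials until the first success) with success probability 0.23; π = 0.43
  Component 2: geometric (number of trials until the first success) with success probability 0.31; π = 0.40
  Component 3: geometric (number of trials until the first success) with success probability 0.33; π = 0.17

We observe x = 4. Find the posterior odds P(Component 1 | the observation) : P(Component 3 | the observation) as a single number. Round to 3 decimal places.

Posterior odds = (π_i f_i(x)) / (π_j f_j(x)); the normalising sum cancels.
Component likelihoods at x = 4:
  p_1 = 0.105003
  p_2 = 0.101838
  p_3 = 0.0992518
Posterior odds = (π_1·p_1) / (π_3·p_3) = (0.43·0.105003) / (0.17·0.0992518) = 0.0451511 / 0.0168728 ≈ 2.676

2.676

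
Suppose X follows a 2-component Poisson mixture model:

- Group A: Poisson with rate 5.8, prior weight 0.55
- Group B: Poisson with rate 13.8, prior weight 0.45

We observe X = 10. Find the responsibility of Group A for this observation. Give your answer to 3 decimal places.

0.385

The responsibility of component k is w_k f_k(x) divided by Σ_j w_j f_j(x).
Poisson probabilities:
  f_A = 0.0359426
  f_B = 0.0701074
Prior × likelihood for each component:
  w_A·f_A = 0.55 × 0.0359426 = 0.0197684
  w_B·f_B = 0.45 × 0.0701074 = 0.0315483
Normaliser: 0.0197684 + 0.0315483 = 0.0513167
P(Group A | 10) ≈ 0.385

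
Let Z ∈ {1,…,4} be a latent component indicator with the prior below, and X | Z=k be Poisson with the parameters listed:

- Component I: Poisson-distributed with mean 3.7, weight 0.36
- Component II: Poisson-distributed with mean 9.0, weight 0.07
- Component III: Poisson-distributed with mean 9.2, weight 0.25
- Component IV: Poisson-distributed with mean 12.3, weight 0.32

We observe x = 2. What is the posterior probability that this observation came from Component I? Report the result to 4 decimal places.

0.9755

Posterior ∝ prior × likelihood, so P(k | x) ∝ w_k f_k(x); normalise over all components.
Component likelihoods at x = 2:
  f_I = 0.169233
  f_II = 0.0049981
  f_III = 0.00427599
  f_IV = 0.000344317
Weight by the priors:
  w_I·f_I = 0.36 × 0.169233 = 0.0609237
  w_II·f_II = 0.07 × 0.0049981 = 0.000349867
  w_III·f_III = 0.25 × 0.00427599 = 0.001069
  w_IV·f_IV = 0.32 × 0.000344317 = 0.000110181
Denominator: 0.0609237 + 0.000349867 + 0.001069 + 0.000110181 = 0.0624528
P(Component I | x) = 0.0609237 / 0.0624528 ≈ 0.9755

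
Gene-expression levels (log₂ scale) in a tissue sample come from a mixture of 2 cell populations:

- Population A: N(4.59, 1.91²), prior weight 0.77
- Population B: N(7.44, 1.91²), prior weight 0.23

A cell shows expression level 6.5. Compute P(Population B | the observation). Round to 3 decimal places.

P(component k | x) = π_k·f_k(x) / marginal(x), where marginal(x) = Σ_j π_j·f_j(x).
Component likelihoods at x = 6.5:
  p_A = (1/(1.91·√(2π)))·exp(−(6.5−4.59)²/(2·1.91²)) = 0.208870·exp(-0.50000) = 0.126686
  p_B = (1/(1.91·√(2π)))·exp(−(6.5−7.44)²/(2·1.91²)) = 0.208870·exp(-0.12110) = 0.185047
Weight by the priors:
  π_A·p_A = 0.77 × 0.126686 = 0.0975484
  π_B·p_B = 0.23 × 0.185047 = 0.0425608
Marginal: 0.0975484 + 0.0425608 = 0.140109
P(Population B | data) ≈ 0.304

0.304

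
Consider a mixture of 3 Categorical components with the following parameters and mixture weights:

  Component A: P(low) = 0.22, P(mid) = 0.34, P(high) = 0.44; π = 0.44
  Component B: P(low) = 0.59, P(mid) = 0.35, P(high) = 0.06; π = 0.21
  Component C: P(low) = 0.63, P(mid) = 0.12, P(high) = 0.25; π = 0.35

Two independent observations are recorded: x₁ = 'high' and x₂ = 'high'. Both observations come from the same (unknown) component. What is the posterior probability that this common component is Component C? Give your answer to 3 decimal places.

0.203

Apply Bayes' rule: the posterior for each component is proportional to its prior times its likelihood at x.
Since both observations come from the same component, the likelihood for component k is f_k(x₁)·f_k(x₂).
  p_A = [P(high | comp) = 0.44] × [0.44] = 0.1936
  p_B = [P(high | comp) = 0.06] × [0.06] = 0.0036
  p_C = [P(high | comp) = 0.25] × [0.25] = 0.0625
Weight by the priors:
  π_A·p_A = 0.44 × 0.1936 = 0.085184
  π_B·p_B = 0.21 × 0.0036 = 0.000756
  π_C·p_C = 0.35 × 0.0625 = 0.021875
Normaliser: 0.085184 + 0.000756 + 0.021875 = 0.107815
Responsibility of Component C: 0.021875 / 0.107815 ≈ 0.203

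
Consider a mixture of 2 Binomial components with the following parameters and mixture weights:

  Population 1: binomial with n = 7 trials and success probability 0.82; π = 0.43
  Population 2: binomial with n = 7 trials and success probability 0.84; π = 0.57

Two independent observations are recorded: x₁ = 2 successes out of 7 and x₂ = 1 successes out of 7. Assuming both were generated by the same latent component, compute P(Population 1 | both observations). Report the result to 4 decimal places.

Posterior ∝ prior × likelihood, so P(k | x) ∝ π_k f_k(x); normalise over all components.
Since both observations come from the same component, the likelihood for component k is f_k(x₁)·f_k(x₂).
  p_1 = [0.00266815] × [0.00019523] = 5.20903e-07
  p_2 = [0.00155374] × [9.865e-05] = 1.53276e-07
Unnormalised posteriors:
  π_1·p_1 = 0.43 × 5.20903e-07 = 2.23988e-07
  π_2·p_2 = 0.57 × 1.53276e-07 = 8.73675e-08
Marginal: 2.23988e-07 + 8.73675e-08 = 3.11356e-07
P(Population 1 | x) = 2.23988e-07 / 3.11356e-07 ≈ 0.7194

0.7194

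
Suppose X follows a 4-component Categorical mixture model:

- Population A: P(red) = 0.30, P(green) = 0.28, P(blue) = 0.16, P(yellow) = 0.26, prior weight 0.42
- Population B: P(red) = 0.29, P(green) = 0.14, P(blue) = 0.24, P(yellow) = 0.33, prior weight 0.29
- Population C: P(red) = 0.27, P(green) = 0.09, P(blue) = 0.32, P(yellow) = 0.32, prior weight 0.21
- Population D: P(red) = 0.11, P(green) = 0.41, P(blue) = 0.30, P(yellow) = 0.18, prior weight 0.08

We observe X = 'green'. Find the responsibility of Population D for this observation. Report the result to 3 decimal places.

0.156

Posterior ∝ prior × likelihood, so P(k | x) ∝ w_k f_k(x); normalise over all components.
Component likelihoods at x = 'green':
  f_A = 0.28
  f_B = 0.14
  f_C = 0.09
  f_D = 0.41
Prior × likelihood for each component:
  w_A·f_A = 0.42 × 0.28 = 0.1176
  w_B·f_B = 0.29 × 0.14 = 0.0406
  w_C·f_C = 0.21 × 0.09 = 0.0189
  w_D·f_D = 0.08 × 0.41 = 0.0328
Evidence: 0.1176 + 0.0406 + 0.0189 + 0.0328 = 0.2099
So the posterior for Population D is 0.0328 / 0.2099 ≈ 0.156.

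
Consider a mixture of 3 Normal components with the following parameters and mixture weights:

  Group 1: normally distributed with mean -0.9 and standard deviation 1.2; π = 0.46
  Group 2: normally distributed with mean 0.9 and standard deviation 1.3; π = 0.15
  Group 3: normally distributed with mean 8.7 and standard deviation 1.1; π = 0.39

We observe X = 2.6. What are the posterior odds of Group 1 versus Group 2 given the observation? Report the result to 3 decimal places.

Posterior odds = (π_i f_i(x)) / (π_j f_j(x)); the normalising sum cancels.
Component likelihoods at x = 2.6:
  L_1 = (1/(1.2·√(2π)))·exp(−(2.6−-0.9)²/(2·1.2²)) = 0.332452·exp(-4.25347) = 0.00472573
  L_2 = (1/(1.3·√(2π)))·exp(−(2.6−0.9)²/(2·1.3²)) = 0.306879·exp(-0.85503) = 0.130506
  L_3 = (1/(1.1·√(2π)))·exp(−(2.6−8.7)²/(2·1.1²)) = 0.362675·exp(-15.37603) = 7.61712e-08
Posterior odds = (π_1·L_1) / (π_2·L_2) = (0.46·0.00472573) / (0.15·0.130506) = 0.00217384 / 0.019576 ≈ 0.111

0.111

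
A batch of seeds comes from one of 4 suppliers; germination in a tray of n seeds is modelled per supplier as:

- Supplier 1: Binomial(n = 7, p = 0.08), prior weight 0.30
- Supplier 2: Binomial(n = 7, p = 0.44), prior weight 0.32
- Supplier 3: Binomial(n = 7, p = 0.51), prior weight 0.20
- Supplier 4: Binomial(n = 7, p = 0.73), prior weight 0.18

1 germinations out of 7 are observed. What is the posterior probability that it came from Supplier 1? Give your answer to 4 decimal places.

P(component k | x) = w_k·f_k(x) / marginal(x), where marginal(x) = Σ_j w_j·f_j(x).
Binomial probabilities:
  L_1 = C(7,1)·0.08^1·0.92^6 = 7·0.08·0.606355 = 0.339559
  L_2 = C(7,1)·0.44^1·0.56^6 = 7·0.44·0.030841 = 0.0949902
  L_3 = C(7,1)·0.51^1·0.49^6 = 7·0.51·0.0138413 = 0.0494134
  L_4 = C(7,1)·0.73^1·0.27^6 = 7·0.73·0.00038742 = 0.00197972
Unnormalised posteriors:
  w_1·L_1 = 0.30 × 0.339559 = 0.101868
  w_2·L_2 = 0.32 × 0.0949902 = 0.0303969
  w_3·L_3 = 0.20 × 0.0494134 = 0.00988268
  w_4·L_4 = 0.18 × 0.00197972 = 0.000356349
Evidence: 0.101868 + 0.0303969 + 0.00988268 + 0.000356349 = 0.142504
P(Supplier 1 | data) = 0.101868 / 0.142504 ≈ 0.7148

0.7148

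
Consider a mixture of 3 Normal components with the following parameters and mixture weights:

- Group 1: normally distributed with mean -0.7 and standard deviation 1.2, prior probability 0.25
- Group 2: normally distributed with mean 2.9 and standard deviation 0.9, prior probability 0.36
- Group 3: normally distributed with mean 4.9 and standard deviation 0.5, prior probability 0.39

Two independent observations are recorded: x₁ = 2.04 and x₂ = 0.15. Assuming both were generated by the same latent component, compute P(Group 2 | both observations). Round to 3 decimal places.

By Bayes' theorem, P(k | x) = π_k f_k(x) / Σ_j π_j f_j(x).
Since both observations come from the same component, the likelihood for component k is f_k(x₁)·f_k(x₂).
  L_1 = [(1/(1.2·√(2π)))·exp(−(2.04−-0.7)²/(2·1.2²)) = 0.332452·exp(-2.60681) = 0.0245249] × [0.258689] = 0.00634433
  L_2 = [(1/(0.9·√(2π)))·exp(−(2.04−2.9)²/(2·0.9²)) = 0.443269·exp(-0.45654) = 0.280798] × [0.00416188] = 0.00116865
  L_3 = [(1/(0.5·√(2π)))·exp(−(2.04−4.9)²/(2·0.5²)) = 0.797885·exp(-16.35920) = 6.26945e-08] × [2.01559e-20] = 1.26366e-27
Multiply by the mixture weights:
  π_1·L_1 = 0.25 × 0.00634433 = 0.00158608
  π_2·L_2 = 0.36 × 0.00116865 = 0.000420713
  π_3·L_3 = 0.39 × 1.26366e-27 = 4.92829e-28
Marginal: 0.00158608 + 0.000420713 + 4.92829e-28 = 0.0020068
Responsibility of Group 2: 0.000420713 / 0.0020068 ≈ 0.210

0.210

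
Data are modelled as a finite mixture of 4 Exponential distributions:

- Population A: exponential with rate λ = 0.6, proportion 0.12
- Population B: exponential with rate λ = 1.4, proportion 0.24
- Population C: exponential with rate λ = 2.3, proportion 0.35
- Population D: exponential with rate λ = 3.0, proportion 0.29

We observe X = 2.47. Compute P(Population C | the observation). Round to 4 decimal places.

Apply Bayes' rule: the posterior for each component is proportional to its prior times its likelihood at x.
Evaluate each component's likelihood at the observed value:
  p_A = 0.13631
  p_B = 0.0440898
  p_C = 0.00784334
  p_D = 0.00181551
Multiply by the mixture weights:
  π_A·p_A = 0.12 × 0.13631 = 0.0163572
  π_B·p_B = 0.24 × 0.0440898 = 0.0105815
  π_C·p_C = 0.35 × 0.00784334 = 0.00274517
  π_D·p_D = 0.29 × 0.00181551 = 0.000526499
Denominator: 0.0163572 + 0.0105815 + 0.00274517 + 0.000526499 = 0.0302104
P(Population C | the observation) ≈ 0.0909

0.0909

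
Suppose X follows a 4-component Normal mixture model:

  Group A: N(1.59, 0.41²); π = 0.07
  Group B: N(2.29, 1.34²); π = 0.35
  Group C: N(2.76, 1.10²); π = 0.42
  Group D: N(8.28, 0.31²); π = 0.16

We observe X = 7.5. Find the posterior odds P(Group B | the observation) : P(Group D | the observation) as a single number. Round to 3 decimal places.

Since P(k|x) ∝ P(Z=k) f_k(x), the posterior odds are P(Z=i) f_i(x) / (P(Z=j) f_j(x)).
Normal densities:
  L_A = (1/(0.41·√(2π)))·exp(−(7.5−1.59)²/(2·0.41²)) = 0.973030·exp(-103.89084) = 7.39449e-46
  L_B = (1/(1.34·√(2π)))·exp(−(7.5−2.29)²/(2·1.34²)) = 0.297718·exp(-7.55850) = 0.000155306
  L_C = (1/(1.10·√(2π)))·exp(−(7.5−2.76)²/(2·1.10²)) = 0.362675·exp(-9.28413) = 3.36876e-05
  L_D = (1/(0.31·√(2π)))·exp(−(7.5−8.28)²/(2·0.31²)) = 1.286911·exp(-3.16545) = 0.0543012
Odds = (0.35/0.16) × (0.000155306/0.0543012) = 2.1875 × 0.00286008 ≈ 0.006

0.006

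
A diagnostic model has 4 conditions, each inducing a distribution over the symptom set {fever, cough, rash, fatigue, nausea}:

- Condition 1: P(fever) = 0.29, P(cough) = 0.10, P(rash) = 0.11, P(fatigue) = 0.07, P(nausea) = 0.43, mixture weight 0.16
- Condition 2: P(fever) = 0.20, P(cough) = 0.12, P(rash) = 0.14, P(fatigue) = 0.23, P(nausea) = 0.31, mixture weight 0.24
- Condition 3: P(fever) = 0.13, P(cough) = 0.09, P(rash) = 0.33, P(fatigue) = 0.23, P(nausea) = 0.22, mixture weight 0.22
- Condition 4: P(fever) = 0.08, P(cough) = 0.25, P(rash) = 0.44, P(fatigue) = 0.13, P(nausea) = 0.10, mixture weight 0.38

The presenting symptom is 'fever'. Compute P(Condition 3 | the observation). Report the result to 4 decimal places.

0.1864

The responsibility of component k is π_k f_k(x) divided by Σ_j π_j f_j(x).
Component likelihoods at x = 'fever':
  L_1 = P(fever | comp) = 0.29
  L_2 = P(fever | comp) = 0.20
  L_3 = P(fever | comp) = 0.13
  L_4 = P(fever | comp) = 0.08
Weight by the priors:
  π_1·L_1 = 0.16 × 0.29 = 0.0464
  π_2·L_2 = 0.24 × 0.2 = 0.048
  π_3·L_3 = 0.22 × 0.13 = 0.0286
  π_4·L_4 = 0.38 × 0.08 = 0.0304
Sum: 0.0464 + 0.048 + 0.0286 + 0.0304 = 0.1534
P(Condition 3 | x) ≈ 0.1864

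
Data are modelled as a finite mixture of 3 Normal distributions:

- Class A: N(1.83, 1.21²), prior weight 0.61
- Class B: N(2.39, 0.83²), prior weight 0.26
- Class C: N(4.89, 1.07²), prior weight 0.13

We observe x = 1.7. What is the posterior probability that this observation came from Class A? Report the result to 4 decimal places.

0.6919

P(component k | x) = w_k·f_k(x) / marginal(x), where marginal(x) = Σ_j w_j·f_j(x).
Normal densities:
  f_A = (1/(1.21·√(2π)))·exp(−(1.7−1.83)²/(2·1.21²)) = 0.329704·exp(-0.00577) = 0.327807
  f_B = (1/(0.83·√(2π)))·exp(−(1.7−2.39)²/(2·0.83²)) = 0.480653·exp(-0.34555) = 0.340221
  f_C = (1/(1.07·√(2π)))·exp(−(1.7−4.89)²/(2·1.07²)) = 0.372843·exp(-4.44410) = 0.00438004
Multiply by the mixture weights:
  w_A·f_A = 0.61 × 0.327807 = 0.199962
  w_B·f_B = 0.26 × 0.340221 = 0.0884575
  w_C·f_C = 0.13 × 0.00438004 = 0.000569405
Marginal: 0.199962 + 0.0884575 + 0.000569405 = 0.288989
Responsibility of Class A: 0.199962 / 0.288989 ≈ 0.6919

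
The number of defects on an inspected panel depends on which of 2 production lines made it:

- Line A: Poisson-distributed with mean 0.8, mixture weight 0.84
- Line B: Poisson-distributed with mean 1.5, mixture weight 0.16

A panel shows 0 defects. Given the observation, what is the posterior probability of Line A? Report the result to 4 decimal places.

0.9136

The responsibility of component k is π_k f_k(x) divided by Σ_j π_j f_j(x).
Poisson probabilities:
  L_A = e^(−0.8)·0.8^0/0! = 0.449329
  L_B = e^(−1.5)·1.5^0/0! = 0.22313
Unnormalised posteriors:
  π_A·L_A = 0.84 × 0.449329 = 0.377436
  π_B·L_B = 0.16 × 0.22313 = 0.0357008
Evidence: 0.377436 + 0.0357008 = 0.413137
Responsibility of Line A: 0.377436 / 0.413137 ≈ 0.9136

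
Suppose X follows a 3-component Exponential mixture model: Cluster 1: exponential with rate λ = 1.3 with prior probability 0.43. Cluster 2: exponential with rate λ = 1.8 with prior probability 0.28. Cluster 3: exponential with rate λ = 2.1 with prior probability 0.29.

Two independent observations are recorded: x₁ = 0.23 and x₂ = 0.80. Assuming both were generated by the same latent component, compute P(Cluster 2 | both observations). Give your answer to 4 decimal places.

0.2962

P(component k | x) = w_k·f_k(x) / marginal(x), where marginal(x) = Σ_j w_j·f_j(x).
Since both observations come from the same component, the likelihood for component k is f_k(x₁)·f_k(x₂).
  L_1 = [1.3·e^(−1.3·0.23) = 1.3·e^(−0.2990) = 0.964027] × [0.459491] = 0.442962
  L_2 = [1.8·e^(−1.8·0.23) = 1.8·e^(−0.4140) = 1.1898] × [0.42647] = 0.507415
  L_3 = [2.1·e^(−2.1·0.23) = 2.1·e^(−0.4830) = 1.29555] × [0.391385] = 0.50706
Weight by the priors:
  w_1·L_1 = 0.43 × 0.442962 = 0.190474
  w_2·L_2 = 0.28 × 0.507415 = 0.142076
  w_3·L_3 = 0.29 × 0.50706 = 0.147047
Sum: 0.190474 + 0.142076 + 0.147047 = 0.479597
So the posterior for Cluster 2 is 0.142076 / 0.479597 ≈ 0.2962.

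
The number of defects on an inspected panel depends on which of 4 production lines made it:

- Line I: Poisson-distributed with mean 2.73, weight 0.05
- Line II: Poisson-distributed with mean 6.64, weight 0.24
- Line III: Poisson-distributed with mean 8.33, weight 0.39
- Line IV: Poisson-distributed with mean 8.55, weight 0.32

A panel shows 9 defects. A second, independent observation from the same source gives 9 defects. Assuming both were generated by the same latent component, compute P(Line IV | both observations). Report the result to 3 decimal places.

0.393

Posterior ∝ prior × likelihood, so P(k | x) ∝ π_k f_k(x); normalise over all components.
Since both observations come from the same component, the likelihood for component k is f_k(x₁)·f_k(x₂).
  L_I = [e^(−2.73)·2.73^9/9! = 0.00151383] × [0.00151383] = 2.29168e-06
  L_II = [e^(−6.64)·6.64^9/9! = 0.0903721] × [0.0903721] = 0.00816711
  L_III = [e^(−8.33)·8.33^9/9! = 0.128342] × [0.128342] = 0.0164717
  L_IV = [e^(−8.55)·8.55^9/9! = 0.130231] × [0.130231] = 0.0169601
Prior × likelihood for each component:
  π_I·L_I = 0.05 × 2.29168e-06 = 1.14584e-07
  π_II·L_II = 0.24 × 0.00816711 = 0.00196011
  π_III·L_III = 0.39 × 0.0164717 = 0.00642396
  π_IV·L_IV = 0.32 × 0.0169601 = 0.00542723
Marginal: 1.14584e-07 + 0.00196011 + 0.00642396 + 0.00542723 = 0.0138114
P(Line IV | data) ≈ 0.393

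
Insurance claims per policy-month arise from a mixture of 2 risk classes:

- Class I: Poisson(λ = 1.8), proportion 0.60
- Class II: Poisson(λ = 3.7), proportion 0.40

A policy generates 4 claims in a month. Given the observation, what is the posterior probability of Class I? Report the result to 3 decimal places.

Apply Bayes' rule: the posterior for each component is proportional to its prior times its likelihood at x.
Evaluate each component's likelihood at the observed value:
  p_I = 0.0723017
  p_II = 0.193066
Unnormalised posteriors:
  π_I·p_I = 0.60 × 0.0723017 = 0.043381
  π_II·p_II = 0.40 × 0.193066 = 0.0772264
Marginal: 0.043381 + 0.0772264 = 0.120607
P(Class I | 4 claims) ≈ 0.360

0.360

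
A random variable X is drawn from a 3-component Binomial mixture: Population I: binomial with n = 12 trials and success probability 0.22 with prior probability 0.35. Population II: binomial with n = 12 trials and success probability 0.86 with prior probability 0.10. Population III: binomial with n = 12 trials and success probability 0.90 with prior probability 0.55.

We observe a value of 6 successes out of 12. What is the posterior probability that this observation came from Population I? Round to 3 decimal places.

0.937

Apply Bayes' rule: the posterior for each component is proportional to its prior times its likelihood at x.
Component likelihoods at x = 6 successes out of 12:
  p_I = 0.0235926
  p_II = 0.00281469
  p_III = 0.000491051
Unnormalised posteriors:
  P(Z=I)·p_I = 0.35 × 0.0235926 = 0.00825741
  P(Z=II)·p_II = 0.10 × 0.00281469 = 0.000281469
  P(Z=III)·p_III = 0.55 × 0.000491051 = 0.000270078
Sum: 0.00825741 + 0.000281469 + 0.000270078 = 0.00880896
Responsibility of Population I: 0.00825741 / 0.00880896 ≈ 0.937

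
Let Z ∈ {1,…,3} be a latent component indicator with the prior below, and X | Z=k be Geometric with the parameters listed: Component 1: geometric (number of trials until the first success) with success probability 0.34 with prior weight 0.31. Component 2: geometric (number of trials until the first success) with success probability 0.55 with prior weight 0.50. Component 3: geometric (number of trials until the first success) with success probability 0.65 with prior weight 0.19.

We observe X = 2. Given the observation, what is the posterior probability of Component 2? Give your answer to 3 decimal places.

P(component k | x) = π_k·f_k(x) / marginal(x), where marginal(x) = Σ_j π_j·f_j(x).
Evaluate each component's likelihood at the observed value:
  p_1 = 0.34·(1−0.34)^1 = 0.34·0.66 = 0.2244
  p_2 = 0.55·(1−0.55)^1 = 0.55·0.45 = 0.2475
  p_3 = 0.65·(1−0.65)^1 = 0.65·0.35 = 0.2275
Prior × likelihood for each component:
  π_1·p_1 = 0.31 × 0.2244 = 0.069564
  π_2·p_2 = 0.50 × 0.2475 = 0.12375
  π_3·p_3 = 0.19 × 0.2275 = 0.043225
Denominator: 0.069564 + 0.12375 + 0.043225 = 0.236539
So the posterior for Component 2 is 0.12375 / 0.236539 ≈ 0.523.

0.523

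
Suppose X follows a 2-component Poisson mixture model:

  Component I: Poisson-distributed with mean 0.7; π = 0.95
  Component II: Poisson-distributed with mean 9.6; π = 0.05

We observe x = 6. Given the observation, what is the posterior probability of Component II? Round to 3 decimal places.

The responsibility of component k is P(Z=k) f_k(x) divided by Σ_j P(Z=j) f_j(x).
Component likelihoods at x = 6:
  L_I = e^(−0.7)·0.7^6/6! = 8.11427e-05
  L_II = e^(−9.6)·9.6^6/6! = 0.0736322
Prior × likelihood for each component:
  P(Z=I)·L_I = 0.95 × 8.11427e-05 = 7.70856e-05
  P(Z=II)·L_II = 0.05 × 0.0736322 = 0.00368161
Normaliser: 7.70856e-05 + 0.00368161 = 0.0037587
P(Component II | data) = 0.00368161 / 0.0037587 ≈ 0.979

0.979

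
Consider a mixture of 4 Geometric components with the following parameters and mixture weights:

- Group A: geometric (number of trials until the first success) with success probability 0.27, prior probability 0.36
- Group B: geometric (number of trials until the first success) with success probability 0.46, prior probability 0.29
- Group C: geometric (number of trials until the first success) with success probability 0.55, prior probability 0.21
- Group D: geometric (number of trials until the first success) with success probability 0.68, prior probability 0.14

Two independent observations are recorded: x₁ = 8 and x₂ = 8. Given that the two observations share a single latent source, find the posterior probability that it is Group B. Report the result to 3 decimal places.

By Bayes' theorem, P(k | x) = π_k f_k(x) / Σ_j π_j f_j(x).
Since both observations come from the same component, the likelihood for component k is f_k(x₁)·f_k(x₂).
  f_A = [0.029828] × [0.029828] = 0.000889708
  f_B = [0.00615906] × [0.00615906] = 3.7934e-05
  f_C = [0.00205518] × [0.00205518] = 4.22377e-06
  f_D = [0.000233646] × [0.000233646] = 5.45906e-08
Weight by the priors:
  π_A·f_A = 0.36 × 0.000889708 = 0.000320295
  π_B·f_B = 0.29 × 3.7934e-05 = 1.10009e-05
  π_C·f_C = 0.21 × 4.22377e-06 = 8.86992e-07
  π_D·f_D = 0.14 × 5.45906e-08 = 7.64268e-09
Marginal: 0.000320295 + 1.10009e-05 + 8.86992e-07 + 7.64268e-09 = 0.00033219
Responsibility of Group B: 1.10009e-05 / 0.00033219 ≈ 0.033

0.033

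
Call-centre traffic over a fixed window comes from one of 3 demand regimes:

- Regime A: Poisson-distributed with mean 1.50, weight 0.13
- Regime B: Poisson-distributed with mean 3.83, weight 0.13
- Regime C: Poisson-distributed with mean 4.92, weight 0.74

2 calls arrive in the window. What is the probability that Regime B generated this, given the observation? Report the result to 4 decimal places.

0.1744

Posterior ∝ prior × likelihood, so P(k | x) ∝ P(Z=k) f_k(x); normalise over all components.
Component likelihoods at x = 2 calls:
  p_A = e^(−1.50)·1.50^2/2! = 0.251021
  p_B = e^(−3.83)·3.83^2/2! = 0.159228
  p_C = e^(−4.92)·4.92^2/2! = 0.0883428
Weight by the priors:
  P(Z=A)·p_A = 0.13 × 0.251021 = 0.0326328
  P(Z=B)·p_B = 0.13 × 0.159228 = 0.0206997
  P(Z=C)·p_C = 0.74 × 0.0883428 = 0.0653737
Normaliser: 0.0326328 + 0.0206997 + 0.0653737 = 0.118706
Responsibility of Regime B: 0.0206997 / 0.118706 ≈ 0.1744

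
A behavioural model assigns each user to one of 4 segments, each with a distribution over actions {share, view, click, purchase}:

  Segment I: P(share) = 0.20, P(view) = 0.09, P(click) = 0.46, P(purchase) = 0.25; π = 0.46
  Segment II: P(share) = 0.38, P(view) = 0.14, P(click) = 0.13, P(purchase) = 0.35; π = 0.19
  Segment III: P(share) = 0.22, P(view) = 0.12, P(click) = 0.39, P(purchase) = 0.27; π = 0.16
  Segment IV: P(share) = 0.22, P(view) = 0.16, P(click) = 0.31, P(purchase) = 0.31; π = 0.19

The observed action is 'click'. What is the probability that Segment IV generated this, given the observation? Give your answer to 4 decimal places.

0.1647

Posterior ∝ prior × likelihood, so P(k | x) ∝ P(Z=k) f_k(x); normalise over all components.
Component likelihoods at x = 'click':
  f_I = 0.46
  f_II = 0.13
  f_III = 0.39
  f_IV = 0.31
Prior × likelihood for each component:
  P(Z=I)·f_I = 0.46 × 0.46 = 0.2116
  P(Z=II)·f_II = 0.19 × 0.13 = 0.0247
  P(Z=III)·f_III = 0.16 × 0.39 = 0.0624
  P(Z=IV)·f_IV = 0.19 × 0.31 = 0.0589
Evidence: 0.2116 + 0.0247 + 0.0624 + 0.0589 = 0.3576
P(Segment IV | data) = 0.0589 / 0.3576 ≈ 0.1647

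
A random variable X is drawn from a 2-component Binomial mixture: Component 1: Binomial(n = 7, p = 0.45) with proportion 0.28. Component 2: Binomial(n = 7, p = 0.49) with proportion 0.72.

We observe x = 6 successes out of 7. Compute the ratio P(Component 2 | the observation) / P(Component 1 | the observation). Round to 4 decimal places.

3.9745

Posterior odds = (π_i f_i(x)) / (π_j f_j(x)); the normalising sum cancels.
Binomial probabilities:
  L_1 = C(7,6)·0.45^6·0.55^1 = 7·0.00830377·0.55 = 0.0319695
  L_2 = C(7,6)·0.49^6·0.51^1 = 7·0.0138413·0.51 = 0.0494134
Posterior odds = (π_2·L_2) / (π_1·L_1) = (0.72·0.0494134) / (0.28·0.0319695) = 0.0355776 / 0.00895146 ≈ 3.9745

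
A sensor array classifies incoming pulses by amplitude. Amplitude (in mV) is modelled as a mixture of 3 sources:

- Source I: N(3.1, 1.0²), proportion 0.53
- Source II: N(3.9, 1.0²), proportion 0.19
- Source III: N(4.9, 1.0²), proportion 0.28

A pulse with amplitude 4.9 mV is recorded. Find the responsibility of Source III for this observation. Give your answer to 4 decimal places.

Apply Bayes' rule: the posterior for each component is proportional to its prior times its likelihood at x.
Normal densities:
  L_I = 0.0789502
  L_II = 0.241971
  L_III = 0.398942
Prior × likelihood for each component:
  π_I·L_I = 0.53 × 0.0789502 = 0.0418436
  π_II·L_II = 0.19 × 0.241971 = 0.0459744
  π_III·L_III = 0.28 × 0.398942 = 0.111704
Marginal: 0.0418436 + 0.0459744 + 0.111704 = 0.199522
Responsibility of Source III: 0.111704 / 0.199522 ≈ 0.5599

0.5599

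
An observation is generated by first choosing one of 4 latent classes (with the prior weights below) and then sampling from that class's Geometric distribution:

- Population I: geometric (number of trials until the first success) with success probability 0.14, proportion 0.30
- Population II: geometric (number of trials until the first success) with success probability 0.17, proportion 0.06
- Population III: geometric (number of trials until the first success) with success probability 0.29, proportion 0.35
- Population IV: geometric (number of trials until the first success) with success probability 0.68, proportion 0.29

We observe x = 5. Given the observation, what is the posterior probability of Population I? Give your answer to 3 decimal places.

Posterior ∝ prior × likelihood, so P(k | x) ∝ w_k f_k(x); normalise over all components.
Geometric probabilities:
  p_I = 0.14·(1−0.14)^4 = 0.14·0.547008 = 0.0765811
  p_II = 0.17·(1−0.17)^4 = 0.17·0.474583 = 0.0806791
  p_III = 0.29·(1−0.29)^4 = 0.29·0.254117 = 0.0736939
  p_IV = 0.68·(1−0.68)^4 = 0.68·0.0104858 = 0.00713032
Weight by the priors:
  w_I·p_I = 0.30 × 0.0765811 = 0.0229743
  w_II·p_II = 0.06 × 0.0806791 = 0.00484075
  w_III·p_III = 0.35 × 0.0736939 = 0.0257929
  w_IV·p_IV = 0.29 × 0.00713032 = 0.00206779
Marginal: 0.0229743 + 0.00484075 + 0.0257929 + 0.00206779 = 0.0556757
P(Population I | 5) = 0.0229743 / 0.0556757 ≈ 0.413

0.413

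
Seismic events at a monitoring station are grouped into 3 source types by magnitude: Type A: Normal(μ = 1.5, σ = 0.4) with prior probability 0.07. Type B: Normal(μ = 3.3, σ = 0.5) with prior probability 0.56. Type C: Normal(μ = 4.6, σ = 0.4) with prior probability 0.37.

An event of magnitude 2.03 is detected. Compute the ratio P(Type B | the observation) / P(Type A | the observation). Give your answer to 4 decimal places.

0.6116

Posterior odds = (π_i f_i(x)) / (π_j f_j(x)); the normalising sum cancels.
Component likelihoods at x = 2.03:
  f_A = 0.414592
  f_B = 0.0316952
  f_C = 1.08362e-09
0.0177493 / 0.0290214 ≈ 0.6116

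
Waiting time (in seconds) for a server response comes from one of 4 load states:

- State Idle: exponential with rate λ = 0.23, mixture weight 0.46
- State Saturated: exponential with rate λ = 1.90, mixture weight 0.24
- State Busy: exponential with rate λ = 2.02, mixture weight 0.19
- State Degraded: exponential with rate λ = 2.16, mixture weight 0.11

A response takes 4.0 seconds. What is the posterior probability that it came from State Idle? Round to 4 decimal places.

Apply Bayes' rule: the posterior for each component is proportional to its prior times its likelihood at x.
Exponential densities:
  f_Idle = 0.0916594
  f_Saturated = 0.000950858
  f_Busy = 0.000625535
  f_Degraded = 0.000382076
Prior × likelihood for each component:
  π_Idle·f_Idle = 0.46 × 0.0916594 = 0.0421633
  π_Saturated·f_Saturated = 0.24 × 0.000950858 = 0.000228206
  π_Busy·f_Busy = 0.19 × 0.000625535 = 0.000118852
  π_Degraded·f_Degraded = 0.11 × 0.000382076 = 4.20283e-05
Normaliser: 0.0421633 + 0.000228206 + 0.000118852 + 4.20283e-05 = 0.0425524
P(State Idle | 4.0 seconds) = 0.0421633 / 0.0425524 ≈ 0.9909

0.9909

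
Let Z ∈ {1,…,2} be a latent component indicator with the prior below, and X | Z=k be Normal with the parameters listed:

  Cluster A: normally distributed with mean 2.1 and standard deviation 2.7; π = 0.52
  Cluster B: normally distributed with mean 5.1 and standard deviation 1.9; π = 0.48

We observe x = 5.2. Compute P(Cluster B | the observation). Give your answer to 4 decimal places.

Apply Bayes' rule: the posterior for each component is proportional to its prior times its likelihood at x.
Evaluate each component's likelihood at the observed value:
  L_A = 0.0764352
  L_B = 0.209679
Unnormalised posteriors:
  P(Z=A)·L_A = 0.52 × 0.0764352 = 0.0397463
  P(Z=B)·L_B = 0.48 × 0.209679 = 0.100646
Normaliser: 0.0397463 + 0.100646 = 0.140392
P(Cluster B | data) = 0.100646 / 0.140392 ≈ 0.7169

0.7169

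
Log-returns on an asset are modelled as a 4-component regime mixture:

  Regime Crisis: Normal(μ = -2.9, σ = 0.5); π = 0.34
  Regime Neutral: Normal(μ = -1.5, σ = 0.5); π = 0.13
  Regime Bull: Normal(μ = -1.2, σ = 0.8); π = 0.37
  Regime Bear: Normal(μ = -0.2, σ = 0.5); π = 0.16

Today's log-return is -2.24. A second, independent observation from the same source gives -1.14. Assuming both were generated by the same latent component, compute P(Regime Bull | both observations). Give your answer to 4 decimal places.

0.6465

P(component k | x) = P(Z=k)·f_k(x) / marginal(x), where marginal(x) = Σ_j P(Z=j)·f_j(x).
Since both observations come from the same component, the likelihood for component k is f_k(x₁)·f_k(x₂).
  L_Crisis = [(1/(0.5·√(2π)))·exp(−(-2.24−-2.9)²/(2·0.5²)) = 0.797885·exp(-0.87120) = 0.333874] × [0.00162704] = 0.000543227
  L_Neutral = [(1/(0.5·√(2π)))·exp(−(-2.24−-1.5)²/(2·0.5²)) = 0.797885·exp(-1.09520) = 0.266871] × [0.615703] = 0.164313
  L_Bull = [(1/(0.8·√(2π)))·exp(−(-2.24−-1.2)²/(2·0.8²)) = 0.498678·exp(-0.84500) = 0.214211] × [0.497277] = 0.106522
  L_Bear = [(1/(0.5·√(2π)))·exp(−(-2.24−-0.2)²/(2·0.5²)) = 0.797885·exp(-8.32320) = 0.00019374] × [0.136287] = 2.64043e-05
Prior × likelihood for each component:
  P(Z=Crisis)·L_Crisis = 0.34 × 0.000543227 = 0.000184697
  P(Z=Neutral)·L_Neutral = 0.13 × 0.164313 = 0.0213607
  P(Z=Bull)·L_Bull = 0.37 × 0.106522 = 0.0394132
  P(Z=Bear)·L_Bear = 0.16 × 2.64043e-05 = 4.22469e-06
Sum: 0.000184697 + 0.0213607 + 0.0394132 + 4.22469e-06 = 0.0609628
Responsibility of Regime Bull: 0.0394132 / 0.0609628 ≈ 0.6465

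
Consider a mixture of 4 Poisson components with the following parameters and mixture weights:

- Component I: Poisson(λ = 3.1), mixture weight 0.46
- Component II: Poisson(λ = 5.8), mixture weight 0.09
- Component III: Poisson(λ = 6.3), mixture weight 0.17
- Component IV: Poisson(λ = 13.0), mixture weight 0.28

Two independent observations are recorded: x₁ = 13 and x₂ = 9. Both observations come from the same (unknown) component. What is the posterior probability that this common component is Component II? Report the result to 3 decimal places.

Posterior ∝ prior × likelihood, so P(k | x) ∝ π_k f_k(x); normalise over all components.
Since both observations come from the same component, the likelihood for component k is f_k(x₁)·f_k(x₂).
  p_I = [e^(−3.1)·3.1^13/13! = 1.76648e-05] × [0.00328231] = 5.79813e-08
  p_II = [e^(−5.8)·5.8^13/13! = 0.00408673] × [0.0619699] = 0.000253254
  p_III = [e^(−6.3)·6.3^13/13! = 0.00726259] × [0.0791128] = 0.000574564
  p_IV = [e^(−13.0)·13.0^13/13! = 0.10994] × [0.066054] = 0.00726196
Unnormalised posteriors:
  π_I·p_I = 0.46 × 5.79813e-08 = 2.66714e-08
  π_II·p_II = 0.09 × 0.000253254 = 2.27929e-05
  π_III·p_III = 0.17 × 0.000574564 = 9.76758e-05
  π_IV·p_IV = 0.28 × 0.00726196 = 0.00203335
Denominator: 2.66714e-08 + 2.27929e-05 + 9.76758e-05 + 0.00203335 = 0.00215384
So the posterior for Component II is 2.27929e-05 / 0.00215384 ≈ 0.011.

0.011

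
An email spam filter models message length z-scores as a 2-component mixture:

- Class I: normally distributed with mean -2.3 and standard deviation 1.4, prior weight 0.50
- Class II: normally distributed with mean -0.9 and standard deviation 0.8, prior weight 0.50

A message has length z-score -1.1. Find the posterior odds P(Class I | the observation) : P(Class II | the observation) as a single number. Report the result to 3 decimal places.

0.408

Posterior odds = (P(Z=i) f_i(x)) / (P(Z=j) f_j(x)); the normalising sum cancels.
Normal densities:
  f_I = (1/(1.4·√(2π)))·exp(−(-1.1−-2.3)²/(2·1.4²)) = 0.284959·exp(-0.36735) = 0.197354
  f_II = (1/(0.8·√(2π)))·exp(−(-1.1−-0.9)²/(2·0.8²)) = 0.498678·exp(-0.03125) = 0.483335
Posterior odds = (P(Z=I)·f_I) / (P(Z=II)·f_II) = (0.50·0.197354) / (0.50·0.483335) = 0.0986769 / 0.241668 ≈ 0.408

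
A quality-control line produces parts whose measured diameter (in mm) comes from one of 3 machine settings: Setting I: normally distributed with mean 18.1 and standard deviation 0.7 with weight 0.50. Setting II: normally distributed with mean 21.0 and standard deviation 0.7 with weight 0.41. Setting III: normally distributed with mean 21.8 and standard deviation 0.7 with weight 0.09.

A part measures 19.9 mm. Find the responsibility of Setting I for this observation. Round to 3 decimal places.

0.131

The responsibility of component k is π_k f_k(x) divided by Σ_j π_j f_j(x).
Normal densities:
  p_I = 0.0208921
  p_II = 0.165803
  p_III = 0.0143223
Weight by the priors:
  π_I·p_I = 0.50 × 0.0208921 = 0.010446
  π_II·p_II = 0.41 × 0.165803 = 0.0679791
  π_III·p_III = 0.09 × 0.0143223 = 0.00128901
Marginal: 0.010446 + 0.0679791 + 0.00128901 = 0.0797141
P(Setting I | 19.9 mm) = 0.010446 / 0.0797141 ≈ 0.131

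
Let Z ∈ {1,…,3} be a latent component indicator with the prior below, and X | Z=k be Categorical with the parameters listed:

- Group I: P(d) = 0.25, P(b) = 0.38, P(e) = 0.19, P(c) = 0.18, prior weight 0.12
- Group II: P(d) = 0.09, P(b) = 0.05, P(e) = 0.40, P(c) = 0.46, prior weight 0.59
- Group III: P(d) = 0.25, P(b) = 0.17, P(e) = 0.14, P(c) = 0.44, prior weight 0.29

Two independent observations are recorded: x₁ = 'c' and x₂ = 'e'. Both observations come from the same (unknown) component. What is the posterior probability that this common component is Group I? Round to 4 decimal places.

0.0314

P(component k | x) = w_k·f_k(x) / marginal(x), where marginal(x) = Σ_j w_j·f_j(x).
Since both observations come from the same component, the likelihood for component k is f_k(x₁)·f_k(x₂).
  f_I = [0.18] × [0.19] = 0.0342
  f_II = [0.46] × [0.4] = 0.184
  f_III = [0.44] × [0.14] = 0.0616
Prior × likelihood for each component:
  w_I·f_I = 0.12 × 0.0342 = 0.004104
  w_II·f_II = 0.59 × 0.184 = 0.10856
  w_III·f_III = 0.29 × 0.0616 = 0.017864
Marginal: 0.004104 + 0.10856 + 0.017864 = 0.130528
P(Group I | x₁, x₂) = 0.004104 / 0.130528 ≈ 0.0314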